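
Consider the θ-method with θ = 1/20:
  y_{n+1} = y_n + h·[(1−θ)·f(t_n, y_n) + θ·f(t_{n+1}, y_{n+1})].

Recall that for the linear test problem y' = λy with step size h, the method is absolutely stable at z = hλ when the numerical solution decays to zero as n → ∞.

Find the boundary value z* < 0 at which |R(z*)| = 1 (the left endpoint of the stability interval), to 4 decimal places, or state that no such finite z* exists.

z* = -2.2222.

With y'=λy (z=hλ):
  y_{n+1} = y_n + z·[19/20·y_n + 1/20·y_{n+1}] ⇒ (1 − 1/20z)y_{n+1} = (1 + 19/20z)y_n
  so R(z) = (1 + 19/20z)/(1 − 1/20z).

Find x<0 with |R(x)|<1.
x=-1.33: |R|=0.2471
R=−1: 1+19/20x = −1+1/20x ⇒ -9/10x=2 ⇒ x=2/(-9/10)=-2.2222
Confirm numerically:
  x=-1.576: |R|=0.46088 <1
  x=-1.551: |R|=0.43938 <1
  x=-1.254: |R|=0.18001 <1
  x=-1.126: |R|=0.06599 <1
  x=-2.559: |R|=1.26872 >1
  x=-2.513: |R|=1.23249 >1
Stable set (-2.2222, 0).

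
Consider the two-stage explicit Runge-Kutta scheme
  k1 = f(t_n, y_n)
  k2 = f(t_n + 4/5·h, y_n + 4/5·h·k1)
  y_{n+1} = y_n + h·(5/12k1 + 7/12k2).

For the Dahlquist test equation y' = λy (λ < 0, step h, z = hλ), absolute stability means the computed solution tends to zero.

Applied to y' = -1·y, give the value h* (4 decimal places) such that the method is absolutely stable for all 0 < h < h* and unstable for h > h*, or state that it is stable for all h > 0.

(-2.1429,0); λ=-1 ⇒ h* = (15/7)/1 = 2.1429.

With y'=λy (z=hλ):
  k1=λy_n ⇒ h·k1=z·y_n;  k2=λ(1+4/5z)y_n ⇒ h·k2=z(1+4/5z)y_n
  y_{n+1}/y_n = 1 + 5/12z + 7/12z(1+4/5z) = 1 + z + 7/15z²
  ⇒ R(z) = 1 + z + 7/15z².

Solve |R(x)|<1 on ℝ⁻.
x=-1.59: |R|=0.5898
R=1: x+7/15x²=0 ⇒ x=−15/7=-2.1429; min R=1−1/(4·7/15)=0.4643>−1
Confirm numerically:
  x=-2.079: |R|=0.93805 <1
  x=-1.847: |R|=0.74499 <1
  x=-1.266: |R|=0.48195 <1
  x=-1.123: |R|=0.46553 <1
  x=-2.417: |R|=1.30921 >1
  x=-2.332: |R|=1.20584 >1
So |R|<1 on (-2.1429, 0).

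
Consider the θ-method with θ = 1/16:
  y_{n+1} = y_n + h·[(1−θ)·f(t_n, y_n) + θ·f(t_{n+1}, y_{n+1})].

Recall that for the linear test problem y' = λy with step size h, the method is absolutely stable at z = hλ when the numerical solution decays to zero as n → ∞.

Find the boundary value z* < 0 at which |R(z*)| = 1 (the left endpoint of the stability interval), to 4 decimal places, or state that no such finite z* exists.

On y'=λy, z=hλ:
  y_{n+1} = y_n + z·[15/16·y_n + 1/16·y_{n+1}] ⇒ (1 − 1/16z)y_{n+1} = (1 + 15/16z)y_n
  Hence R(z) = (1 + 15/16z)/(1 − 1/16z).

Find x<0 with |R(x)|<1.
x=-0.37: |R|=0.6384
R=−1: 1+15/16x = −1+1/16x ⇒ -7/8x=2 ⇒ x=2/(-7/8)=-2.2857
Confirm numerically:
  x=-2.243: |R|=0.96722 <1
  x=-1.738: |R|=0.56771 <1
  x=-1.265: |R|=0.17231 <1
  x=-2.775: |R|=1.36485 >1
  x=-2.766: |R|=1.35831 >1
  x=-2.361: |R|=1.05740 >1
So |R|<1 on (-2.2857, 0).

left endpoint -2.2857.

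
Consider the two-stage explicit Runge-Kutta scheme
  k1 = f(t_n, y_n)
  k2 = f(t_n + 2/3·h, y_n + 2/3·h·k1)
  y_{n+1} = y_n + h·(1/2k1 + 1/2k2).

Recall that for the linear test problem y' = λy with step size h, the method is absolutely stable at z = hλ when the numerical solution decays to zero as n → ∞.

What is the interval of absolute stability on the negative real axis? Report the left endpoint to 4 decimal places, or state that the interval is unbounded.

On y'=λy, z=hλ:
  k1=λy_n ⇒ h·k1=z·y_n;  k2=λ(1+2/3z)y_n ⇒ h·k2=z(1+2/3z)y_n
  y_{n+1}/y_n = 1 + 1/2z + 1/2z(1+2/3z) = 1 + z + 1/3z²
  Hence R(z) = 1 + z + 1/3z².

Find x<0 with |R(x)|<1.
x=-1.52: |R|=0.2501
R=1: x+1/3x²=0 ⇒ x=−3=-3.0000; min R=1−1/(4·1/3)=0.2500>−1
Confirm numerically:
  x=-2.649: |R|=0.69007 <1
  x=-1.575: |R|=0.25187 <1
  x=-1.475: |R|=0.25021 <1
  x=-1.386: |R|=0.25433 <1
  x=-3.455: |R|=1.52401 >1
  x=-3.338: |R|=1.37608 >1
  x=-3.100: |R|=1.10333 >1
Interval (-3.0000, 0).

z∈(-3.0000,0).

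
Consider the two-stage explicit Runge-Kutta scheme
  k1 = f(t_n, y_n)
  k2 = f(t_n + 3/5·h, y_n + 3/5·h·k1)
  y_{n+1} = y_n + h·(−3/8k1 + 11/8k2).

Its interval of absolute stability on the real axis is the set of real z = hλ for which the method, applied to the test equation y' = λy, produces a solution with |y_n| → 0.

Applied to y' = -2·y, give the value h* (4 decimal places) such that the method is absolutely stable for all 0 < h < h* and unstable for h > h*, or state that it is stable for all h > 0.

On y'=λy, z=hλ:
  k1=λy_n ⇒ h·k1=z·y_n;  k2=λ(1+3/5z)y_n ⇒ h·k2=z(1+3/5z)y_n
  y_{n+1}/y_n = 1 − 3/8z + 11/8z(1+3/5z) = 1 + z + 33/40z²
  so R(z) = 1 + z + 33/40z².

Find x<0 with |R(x)|<1.
x=-0.48: |R|=0.7101
R=1: x+33/40x²=0 ⇒ x=−40/33=-1.2121; min R=1−1/(4·33/40)=0.6970>−1
Confirm numerically:
  x=-0.828: |R|=0.73761 <1
  x=-0.765: |R|=0.71781 <1
  x=-0.664: |R|=0.69974 <1
  x=-0.588: |R|=0.69724 <1
  x=-1.703: |R|=1.68967 >1
  x=-1.384: |R|=1.19625 >1
Interval (-1.2121, 0).

(-1.2121,0); λ=-2 ⇒ h* = (40/33)/2 = 0.6061.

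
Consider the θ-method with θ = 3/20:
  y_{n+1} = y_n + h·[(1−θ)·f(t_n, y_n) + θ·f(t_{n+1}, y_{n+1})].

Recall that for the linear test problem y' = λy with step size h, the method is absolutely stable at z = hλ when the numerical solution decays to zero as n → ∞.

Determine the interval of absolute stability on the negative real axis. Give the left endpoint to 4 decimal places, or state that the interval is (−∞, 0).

Test eqn y'=λy, z=hλ:
  y_{n+1} = y_n + z·[17/20·y_n + 3/20·y_{n+1}] ⇒ (1 − 3/20z)y_{n+1} = (1 + 17/20z)y_n
  Hence R(z) = (1 + 17/20z)/(1 − 3/20z).

Need |R(x)|<1, x<0.
x=-1.04: |R|=0.1003
R=−1: 1+17/20x = −1+3/20x ⇒ -7/10x=2 ⇒ x=2/(-7/10)=-2.8571
Confirm numerically:
  x=-2.330: |R|=0.72657 <1
  x=-2.166: |R|=0.63484 <1
  x=-1.685: |R|=0.34504 <1
  x=-3.437: |R|=1.26782 >1
  x=-3.011: |R|=1.07419 >1
  x=-2.965: |R|=1.05226 >1
Interval (-2.8571, 0).

z∈(-2.8571,0).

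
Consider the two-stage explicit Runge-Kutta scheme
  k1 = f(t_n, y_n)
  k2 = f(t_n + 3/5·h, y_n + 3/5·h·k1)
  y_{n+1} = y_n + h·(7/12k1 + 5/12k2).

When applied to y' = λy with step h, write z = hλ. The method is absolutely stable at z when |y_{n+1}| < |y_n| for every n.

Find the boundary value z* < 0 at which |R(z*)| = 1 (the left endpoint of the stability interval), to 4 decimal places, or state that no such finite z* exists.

z* = -4.0000.

Test eqn y'=λy, z=hλ:
  k1=λy_n ⇒ h·k1=z·y_n;  k2=λ(1+3/5z)y_n ⇒ h·k2=z(1+3/5z)y_n
  y_{n+1}/y_n = 1 + 7/12z + 5/12z(1+3/5z) = 1 + z + 1/4z²
  ⇒ R(z) = 1 + z + 1/4z².

Find x<0 with |R(x)|<1.
x=-1.79: |R|=0.0110
R=1: x+1/4x²=0 ⇒ x=−4=-4.0000; min R=1−1/(4·1/4)=0.0000>−1
Confirm numerically:
  x=-3.497: |R|=0.56025 <1
  x=-2.719: |R|=0.12924 <1
  x=-2.350: |R|=0.03063 <1
  x=-4.566: |R|=1.64609 >1
  x=-4.285: |R|=1.30531 >1
  x=-4.154: |R|=1.15993 >1
So |R|<1 on (-4.0000, 0).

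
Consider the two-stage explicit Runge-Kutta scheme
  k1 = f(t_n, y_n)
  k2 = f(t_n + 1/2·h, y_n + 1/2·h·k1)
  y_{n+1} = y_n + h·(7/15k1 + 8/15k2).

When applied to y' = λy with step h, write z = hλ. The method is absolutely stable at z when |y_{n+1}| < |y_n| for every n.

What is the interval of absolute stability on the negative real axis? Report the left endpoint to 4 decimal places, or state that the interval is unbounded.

z∈(-3.7500,0).

Set f=λy, z=hλ:
  k1=λy_n ⇒ h·k1=z·y_n;  k2=λ(1+1/2z)y_n ⇒ h·k2=z(1+1/2z)y_n
  y_{n+1}/y_n = 1 + 7/15z + 8/15z(1+1/2z) = 1 + z + 4/15z²
  R(z) = 1 + z + 4/15z².

Solve |R(x)|<1 on ℝ⁻.
x=-0.39: |R|=0.6506
R=1: x+4/15x²=0 ⇒ x=−15/4=-3.7500; min R=1−1/(4·4/15)=0.0625>−1
Confirm numerically:
  x=-3.418: |R|=0.69739 <1
  x=-2.316: |R|=0.11436 <1
  x=-2.144: |R|=0.08180 <1
  x=-4.308: |R|=1.64103 >1
  x=-4.295: |R|=1.62421 >1
Interval (-3.7500, 0).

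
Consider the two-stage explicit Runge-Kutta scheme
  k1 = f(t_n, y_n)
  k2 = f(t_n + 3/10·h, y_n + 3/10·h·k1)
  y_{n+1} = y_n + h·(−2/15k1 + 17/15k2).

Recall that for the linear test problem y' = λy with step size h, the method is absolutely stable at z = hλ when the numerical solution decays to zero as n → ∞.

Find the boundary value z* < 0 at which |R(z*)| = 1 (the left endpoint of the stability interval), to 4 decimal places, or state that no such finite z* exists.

left endpoint -2.9412.

Set f=λy, z=hλ:
  k1=λy_n ⇒ h·k1=z·y_n;  k2=λ(1+3/10z)y_n ⇒ h·k2=z(1+3/10z)y_n
  y_{n+1}/y_n = 1 − 2/15z + 17/15z(1+3/10z) = 1 + z + 17/50z²
  so R(z) = 1 + z + 17/50z².

Boundary: |R(x)|=1, x<0.
x=-0.75: |R|=0.4413
R=1: x+17/50x²=0 ⇒ x=−50/17=-2.9412; min R=1−1/(4·17/50)=0.2647>−1
Confirm numerically:
  x=-2.662: |R|=0.74732 <1
  x=-2.364: |R|=0.53609 <1
  x=-2.261: |R|=0.47712 <1
  x=-1.299: |R|=0.27472 <1
  x=-3.473: |R|=1.62799 >1
  x=-3.429: |R|=1.56873 >1
  x=-3.107: |R|=1.17517 >1
So |R|<1 on (-2.9412, 0).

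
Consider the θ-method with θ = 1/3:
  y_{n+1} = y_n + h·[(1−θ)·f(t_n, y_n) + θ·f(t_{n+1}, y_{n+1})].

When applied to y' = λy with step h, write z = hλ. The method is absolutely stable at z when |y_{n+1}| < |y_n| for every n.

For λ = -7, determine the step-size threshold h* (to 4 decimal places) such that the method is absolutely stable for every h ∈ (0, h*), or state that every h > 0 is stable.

With y'=λy (z=hλ):
  y_{n+1} = y_n + z·[2/3·y_n + 1/3·y_{n+1}] ⇒ (1 − 1/3z)y_{n+1} = (1 + 2/3z)y_n
  R(z) = (1 + 2/3z)/(1 − 1/3z).

Boundary: |R(x)|=1, x<0.
x=-0.31: |R|=0.7190
R=−1: 1+2/3x = −1+1/3x ⇒ -1/3x=2 ⇒ x=2/(-1/3)=-6.0000
Confirm numerically:
  x=-5.708: |R|=0.96647 <1
  x=-5.134: |R|=0.89353 <1
  x=-4.870: |R|=0.85642 <1
  x=-4.321: |R|=0.77066 <1
  x=-6.245: |R|=1.02650 >1
  x=-6.089: |R|=1.00979 >1
Stable set (-6.0000, 0).

(-6.0000,0); λ=-7 ⇒ h* = (6)/7 = 0.8571.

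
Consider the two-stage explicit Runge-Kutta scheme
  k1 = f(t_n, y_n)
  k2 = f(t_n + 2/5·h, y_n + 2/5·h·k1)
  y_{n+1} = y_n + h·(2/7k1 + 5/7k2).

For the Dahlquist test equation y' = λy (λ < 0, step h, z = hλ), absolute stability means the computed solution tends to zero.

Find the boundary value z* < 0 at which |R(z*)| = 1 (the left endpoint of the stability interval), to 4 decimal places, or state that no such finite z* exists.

z* = -3.5000.

With y'=λy (z=hλ):
  k1=λy_n ⇒ h·k1=z·y_n;  k2=λ(1+2/5z)y_n ⇒ h·k2=z(1+2/5z)y_n
  y_{n+1}/y_n = 1 + 2/7z + 5/7z(1+2/5z) = 1 + z + 2/7z²
  Hence R(z) = 1 + z + 2/7z².

Solve |R(x)|<1 on ℝ⁻.
x=-1.34: |R|=0.1730
R=1: x+2/7x²=0 ⇒ x=−7/2=-3.5000; min R=1−1/(4·2/7)=0.1250>−1
Confirm numerically:
  x=-3.451: |R|=0.95169 <1
  x=-3.129: |R|=0.66833 <1
  x=-2.665: |R|=0.36421 <1
  x=-1.815: |R|=0.12621 <1
  x=-4.062: |R|=1.65224 >1
  x=-3.652: |R|=1.15860 >1
Stable set (-3.5000, 0).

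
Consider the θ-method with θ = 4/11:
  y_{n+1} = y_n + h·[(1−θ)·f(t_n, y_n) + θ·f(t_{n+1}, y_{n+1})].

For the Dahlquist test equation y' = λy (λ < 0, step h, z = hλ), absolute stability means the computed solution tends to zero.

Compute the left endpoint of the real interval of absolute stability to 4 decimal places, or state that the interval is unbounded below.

z* = -7.3333.

Set f=λy, z=hλ:
  y_{n+1} = y_n + z·[7/11·y_n + 4/11·y_{n+1}] ⇒ (1 − 4/11z)y_{n+1} = (1 + 7/11z)y_n
  Hence R(z) = (1 + 7/11z)/(1 − 4/11z).

Find x<0 with |R(x)|<1.
x=-0.94: |R|=0.2995
R=−1: 1+7/11x = −1+4/11x ⇒ -3/11x=2 ⇒ x=2/(-3/11)=-7.3333
Confirm numerically:
  x=-5.993: |R|=0.88502 <1
  x=-4.453: |R|=0.70009 <1
  x=-4.174: |R|=0.65778 <1
  x=-3.884: |R|=0.61004 <1
  x=-7.860: |R|=1.03723 >1
  x=-7.681: |R|=1.02500 >1
Stable set (-7.3333, 0).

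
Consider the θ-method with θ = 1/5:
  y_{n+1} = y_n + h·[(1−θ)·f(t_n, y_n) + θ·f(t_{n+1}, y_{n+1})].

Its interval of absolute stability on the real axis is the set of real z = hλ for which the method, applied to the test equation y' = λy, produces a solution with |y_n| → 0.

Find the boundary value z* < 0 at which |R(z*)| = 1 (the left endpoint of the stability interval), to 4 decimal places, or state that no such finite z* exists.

z* = -3.3333.

Set f=λy, z=hλ:
  y_{n+1} = y_n + z·[4/5·y_n + 1/5·y_{n+1}] ⇒ (1 − 1/5z)y_{n+1} = (1 + 4/5z)y_n
  R(z) = (1 + 4/5z)/(1 − 1/5z).

Boundary: |R(x)|=1, x<0.
x=-0.41: |R|=0.6211
R=−1: 1+4/5x = −1+1/5x ⇒ -3/5x=2 ⇒ x=2/(-3/5)=-3.3333
Confirm numerically:
  x=-2.366: |R|=0.60603 <1
  x=-2.137: |R|=0.49713 <1
  x=-2.125: |R|=0.49123 <1
  x=-1.799: |R|=0.32299 <1
  x=-3.759: |R|=1.14579 >1
  x=-3.519: |R|=1.06538 >1
  x=-3.437: |R|=1.03686 >1
So |R|<1 on (-3.3333, 0).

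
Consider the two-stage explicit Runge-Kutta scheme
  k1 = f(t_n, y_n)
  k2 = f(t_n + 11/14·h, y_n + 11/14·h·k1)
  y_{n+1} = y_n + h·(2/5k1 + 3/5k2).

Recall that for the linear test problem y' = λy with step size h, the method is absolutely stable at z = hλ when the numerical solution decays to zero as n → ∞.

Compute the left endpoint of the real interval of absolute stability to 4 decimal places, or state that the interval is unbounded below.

left endpoint -2.1212.

On y'=λy, z=hλ:
  k1=λy_n ⇒ h·k1=z·y_n;  k2=λ(1+11/14z)y_n ⇒ h·k2=z(1+11/14z)y_n
  y_{n+1}/y_n = 1 + 2/5z + 3/5z(1+11/14z) = 1 + z + 33/70z²
  ⇒ R(z) = 1 + z + 33/70z².

Solve |R(x)|<1 on ℝ⁻.
x=-0.31: |R|=0.7353
R=1: x+33/70x²=0 ⇒ x=−70/33=-2.1212; min R=1−1/(4·33/70)=0.4697>−1
Confirm numerically:
  x=-2.064: |R|=0.94433 <1
  x=-1.819: |R|=0.74084 <1
  x=-1.708: |R|=0.66728 <1
  x=-2.600: |R|=1.58686 >1
  x=-2.345: |R|=1.24740 >1
So |R|<1 on (-2.1212, 0).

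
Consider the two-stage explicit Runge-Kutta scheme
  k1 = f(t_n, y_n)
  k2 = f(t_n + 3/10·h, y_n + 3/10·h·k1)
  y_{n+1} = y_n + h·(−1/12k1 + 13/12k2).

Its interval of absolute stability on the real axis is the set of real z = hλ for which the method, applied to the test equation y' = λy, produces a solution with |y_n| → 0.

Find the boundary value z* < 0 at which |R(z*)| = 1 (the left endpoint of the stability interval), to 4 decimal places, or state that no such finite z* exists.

On y'=λy, z=hλ:
  k1=λy_n ⇒ h·k1=z·y_n;  k2=λ(1+3/10z)y_n ⇒ h·k2=z(1+3/10z)y_n
  y_{n+1}/y_n = 1 − 1/12z + 13/12z(1+3/10z) = 1 + z + 13/40z²
  so R(z) = 1 + z + 13/40z².

Boundary: |R(x)|=1, x<0.
x=-0.64: |R|=0.4931
R=1: x+13/40x²=0 ⇒ x=−40/13=-3.0769; min R=1−1/(4·13/40)=0.2308>−1
Confirm numerically:
  x=-2.883: |R|=0.81830 <1
  x=-2.602: |R|=0.59838 <1
  x=-1.720: |R|=0.24148 <1
  x=-1.541: |R|=0.23077 <1
  x=-3.416: |R|=1.37644 >1
  x=-3.264: |R|=1.19845 >1
Interval (-3.0769, 0).

z* = -3.0769.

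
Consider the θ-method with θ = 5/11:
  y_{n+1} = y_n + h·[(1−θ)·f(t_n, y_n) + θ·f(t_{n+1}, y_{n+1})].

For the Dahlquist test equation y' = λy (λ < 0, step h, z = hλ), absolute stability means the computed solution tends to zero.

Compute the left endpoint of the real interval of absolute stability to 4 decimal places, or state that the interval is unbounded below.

On y'=λy, z=hλ:
  y_{n+1} = y_n + z·[6/11·y_n + 5/11·y_{n+1}] ⇒ (1 − 5/11z)y_{n+1} = (1 + 6/11z)y_n
  Hence R(z) = (1 + 6/11z)/(1 − 5/11z).

Boundary: |R(x)|=1, x<0.
x=-0.91: |R|=0.3563
R=−1: 1+6/11x = −1+5/11x ⇒ -1/11x=2 ⇒ x=2/(-1/11)=-22.0000
Confirm numerically:
  x=-20.045: |R|=0.98242 <1
  x=-19.488: |R|=0.97684 <1
  x=-15.573: |R|=0.92768 <1
  x=-10.067: |R|=0.80545 <1
  x=-22.587: |R|=1.00474 >1
  x=-22.138: |R|=1.00113 >1
Interval (-22.0000, 0).

left endpoint -22.0000.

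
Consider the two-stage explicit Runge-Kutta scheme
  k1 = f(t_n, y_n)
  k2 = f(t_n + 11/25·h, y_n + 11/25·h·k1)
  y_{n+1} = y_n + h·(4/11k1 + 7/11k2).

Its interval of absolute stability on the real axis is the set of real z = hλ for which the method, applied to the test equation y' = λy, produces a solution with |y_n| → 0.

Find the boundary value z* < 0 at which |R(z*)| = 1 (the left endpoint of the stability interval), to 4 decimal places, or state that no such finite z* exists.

Set f=λy, z=hλ:
  k1=λy_n ⇒ h·k1=z·y_n;  k2=λ(1+11/25z)y_n ⇒ h·k2=z(1+11/25z)y_n
  y_{n+1}/y_n = 1 + 4/11z + 7/11z(1+11/25z) = 1 + z + 7/25z²
  Hence R(z) = 1 + z + 7/25z².

Find x<0 with |R(x)|<1.
x=-1.58: |R|=0.1190
R=1: x+7/25x²=0 ⇒ x=−25/7=-3.5714; min R=1−1/(4·7/25)=0.1071>−1
Confirm numerically:
  x=-3.171: |R|=0.64447 <1
  x=-2.807: |R|=0.39919 <1
  x=-2.517: |R|=0.25688 <1
  x=-1.587: |R|=0.11820 <1
  x=-3.986: |R|=1.46269 >1
  x=-3.847: |R|=1.29683 >1
  x=-3.815: |R|=1.26018 >1
Interval (-3.5714, 0).

left endpoint -3.5714.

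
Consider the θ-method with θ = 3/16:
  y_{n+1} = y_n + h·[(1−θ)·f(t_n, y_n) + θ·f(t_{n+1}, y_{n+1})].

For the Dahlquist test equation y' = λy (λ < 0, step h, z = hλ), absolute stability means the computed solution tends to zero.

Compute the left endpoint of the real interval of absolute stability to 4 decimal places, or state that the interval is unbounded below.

left endpoint -3.2000.

On y'=λy, z=hλ:
  y_{n+1} = y_n + z·[13/16·y_n + 3/16·y_{n+1}] ⇒ (1 − 3/16z)y_{n+1} = (1 + 13/16z)y_n
  ⇒ R(z) = (1 + 13/16z)/(1 − 3/16z).

Solve |R(x)|<1 on ℝ⁻.
x=-1.16: |R|=0.0472
R=−1: 1+13/16x = −1+3/16x ⇒ -5/8x=2 ⇒ x=2/(-5/8)=-3.2000
Confirm numerically:
  x=-2.999: |R|=0.91959 <1
  x=-2.348: |R|=0.63027 <1
  x=-1.632: |R|=0.24962 <1
  x=-1.445: |R|=0.13696 <1
  x=-3.791: |R|=1.21591 >1
  x=-3.377: |R|=1.06774 >1
  x=-3.310: |R|=1.04242 >1
Interval (-3.2000, 0).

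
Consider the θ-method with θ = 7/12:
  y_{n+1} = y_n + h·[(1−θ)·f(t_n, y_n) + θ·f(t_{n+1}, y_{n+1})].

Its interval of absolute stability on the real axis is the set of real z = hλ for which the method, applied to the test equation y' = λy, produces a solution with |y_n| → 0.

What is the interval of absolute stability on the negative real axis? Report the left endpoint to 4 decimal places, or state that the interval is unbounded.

On y'=λy, z=hλ:
  y_{n+1} = y_n + z·[5/12·y_n + 7/12·y_{n+1}] ⇒ (1 − 7/12z)y_{n+1} = (1 + 5/12z)y_n
  ⇒ R(z) = (1 + 5/12z)/(1 − 7/12z).

Find x<0 with |R(x)|<1.
x=-1.45: |R|=0.2144
x=-2: |R|=0.0769
x=-10: |R|=0.4634
x=-100: |R|=0.6854
θ=7/12≥1/2 ⇒ |1+5/12x|<|1−7/12x| ∀x<0 ⇒ unbounded interval.

interval (−∞, 0).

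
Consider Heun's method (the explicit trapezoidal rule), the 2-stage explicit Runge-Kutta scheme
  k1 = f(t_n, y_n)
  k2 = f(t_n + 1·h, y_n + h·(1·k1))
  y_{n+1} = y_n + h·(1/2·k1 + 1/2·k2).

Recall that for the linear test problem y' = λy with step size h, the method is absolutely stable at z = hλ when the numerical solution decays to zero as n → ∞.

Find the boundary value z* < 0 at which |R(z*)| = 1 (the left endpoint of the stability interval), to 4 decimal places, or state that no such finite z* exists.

Test eqn y'=λy, z=hλ:
  order 2, 2-stage ⇒ R(z)=1+z+z^2/2
  (e.g. R(-0.44)=0.65680, |R|=0.65680)

Solve |R(x)|<1 on ℝ⁻.
x=-0.44: |R|=0.6568
|R(-1.71)|=0.7520 |R(-1.29)|=0.5421 |R(-0.94)|=0.5018
Bisect:
  x_lo=-2.3185 |R|=1.3693  x_hi=-0.3938 |R|=0.6837
  mid=-1.35618 |R|=0.56343 →hi
  mid=-1.83736 |R|=0.85059 →hi
  mid=-2.07795 |R|=1.08099 →lo
  mid=-1.95766 |R|=0.95855 →hi
  mid=-2.01781 |R|=1.01796 →lo
  mid=-1.98773 |R|=0.98781 →hi
  mid=-2.00277 |R|=1.00277 →lo
  ...
  [-2.00007,-1.99995] ⇒ x*=-2.0000
Stable set (-2.0000, 0).

z* = -2.0000.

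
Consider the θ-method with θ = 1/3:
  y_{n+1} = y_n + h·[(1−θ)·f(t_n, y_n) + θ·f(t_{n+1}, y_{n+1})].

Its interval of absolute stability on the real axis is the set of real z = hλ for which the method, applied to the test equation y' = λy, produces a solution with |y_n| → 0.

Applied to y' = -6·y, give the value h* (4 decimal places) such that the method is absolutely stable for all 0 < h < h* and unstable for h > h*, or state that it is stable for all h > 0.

(-6.0000,0); λ=-6 ⇒ h* = (6)/6 = 1.0000.

Test eqn y'=λy, z=hλ:
  y_{n+1} = y_n + z·[2/3·y_n + 1/3·y_{n+1}] ⇒ (1 − 1/3z)y_{n+1} = (1 + 2/3z)y_n
  Hence R(z) = (1 + 2/3z)/(1 − 1/3z).

Need |R(x)|<1, x<0.
x=-1.27: |R|=0.1077
R=−1: 1+2/3x = −1+1/3x ⇒ -1/3x=2 ⇒ x=2/(-1/3)=-6.0000
Confirm numerically:
  x=-5.684: |R|=0.96361 <1
  x=-5.522: |R|=0.94391 <1
  x=-4.174: |R|=0.74547 <1
  x=-6.555: |R|=1.05808 >1
  x=-6.495: |R|=1.05213 >1
  x=-6.176: |R|=1.01918 >1
Interval (-6.0000, 0).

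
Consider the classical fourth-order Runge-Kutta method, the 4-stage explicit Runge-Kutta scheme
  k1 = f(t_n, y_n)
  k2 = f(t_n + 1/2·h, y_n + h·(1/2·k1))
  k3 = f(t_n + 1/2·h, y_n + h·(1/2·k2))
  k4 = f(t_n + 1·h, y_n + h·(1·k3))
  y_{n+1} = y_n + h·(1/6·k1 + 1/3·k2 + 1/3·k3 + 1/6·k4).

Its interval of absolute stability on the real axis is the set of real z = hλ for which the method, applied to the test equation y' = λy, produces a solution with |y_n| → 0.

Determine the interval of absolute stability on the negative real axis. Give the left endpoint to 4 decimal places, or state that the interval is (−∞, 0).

On y'=λy, z=hλ:
  order 4, 4-stage ⇒ R(z)=1+z+z^2/2+z^3/6+z^4/24
  (e.g. R(-1.31)=0.29608, |R|=0.29608)

Find x<0 with |R(x)|<1.
x=-1.31: |R|=0.2961
|R(-2.15)|=0.3952 |R(-1.37)|=0.2867 |R(-1.04)|=0.3621
Bisect:
  x_lo=-3.3819 |R|=2.3406  x_hi=-0.2267 |R|=0.7972
  mid=-1.80430 |R|=0.28606 →hi
  mid=-2.59311 |R|=0.74686 →hi
  mid=-2.98751 |R|=1.35022 →lo
  mid=-2.79031 |R|=1.00759 →lo
  mid=-2.69171 |R|=0.86783 →hi
  mid=-2.74101 |R|=0.93526 →hi
  mid=-2.76566 |R|=0.97080 →hi
  mid=-2.77799 |R|=0.98904 →hi
  ...
  [-2.78530,-2.78511] ⇒ x*=-2.7853
So |R|<1 on (-2.7853, 0).

z∈(-2.7853,0).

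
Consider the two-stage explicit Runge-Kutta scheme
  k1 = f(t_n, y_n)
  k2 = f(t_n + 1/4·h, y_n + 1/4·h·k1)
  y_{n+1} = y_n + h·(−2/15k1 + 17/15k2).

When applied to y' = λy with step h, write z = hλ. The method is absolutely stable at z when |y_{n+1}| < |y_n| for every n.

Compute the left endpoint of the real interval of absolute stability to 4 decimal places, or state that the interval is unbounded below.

left endpoint -3.5294.

On y'=λy, z=hλ:
  k1=λy_n ⇒ h·k1=z·y_n;  k2=λ(1+1/4z)y_n ⇒ h·k2=z(1+1/4z)y_n
  y_{n+1}/y_n = 1 − 2/15z + 17/15z(1+1/4z) = 1 + z + 17/60z²
  Hence R(z) = 1 + z + 17/60z².

Find x<0 with |R(x)|<1.
x=-1.13: |R|=0.2318
R=1: x+17/60x²=0 ⇒ x=−60/17=-3.5294; min R=1−1/(4·17/60)=0.1176>−1
Confirm numerically:
  x=-2.932: |R|=0.50371 <1
  x=-2.531: |R|=0.28402 <1
  x=-2.260: |R|=0.18715 <1
  x=-2.222: |R|=0.17690 <1
  x=-3.951: |R|=1.47195 >1
  x=-3.755: |R|=1.24001 >1
  x=-3.588: |R|=1.05956 >1
Interval (-3.5294, 0).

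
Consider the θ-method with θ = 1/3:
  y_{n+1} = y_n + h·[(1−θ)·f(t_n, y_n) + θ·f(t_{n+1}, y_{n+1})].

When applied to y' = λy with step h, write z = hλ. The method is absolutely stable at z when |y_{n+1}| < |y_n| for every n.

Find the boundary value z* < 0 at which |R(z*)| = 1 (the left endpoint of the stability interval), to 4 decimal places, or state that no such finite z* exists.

left endpoint -6.0000.

With y'=λy (z=hλ):
  y_{n+1} = y_n + z·[2/3·y_n + 1/3·y_{n+1}] ⇒ (1 − 1/3z)y_{n+1} = (1 + 2/3z)y_n
  so R(z) = (1 + 2/3z)/(1 − 1/3z).

Boundary: |R(x)|=1, x<0.
x=-0.89: |R|=0.3136
R=−1: 1+2/3x = −1+1/3x ⇒ -1/3x=2 ⇒ x=2/(-1/3)=-6.0000
Confirm numerically:
  x=-3.456: |R|=0.60595 <1
  x=-3.442: |R|=0.60292 <1
  x=-2.501: |R|=0.36393 <1
  x=-6.517: |R|=1.05432 >1
  x=-6.245: |R|=1.02650 >1
  x=-6.161: |R|=1.01757 >1
So |R|<1 on (-6.0000, 0).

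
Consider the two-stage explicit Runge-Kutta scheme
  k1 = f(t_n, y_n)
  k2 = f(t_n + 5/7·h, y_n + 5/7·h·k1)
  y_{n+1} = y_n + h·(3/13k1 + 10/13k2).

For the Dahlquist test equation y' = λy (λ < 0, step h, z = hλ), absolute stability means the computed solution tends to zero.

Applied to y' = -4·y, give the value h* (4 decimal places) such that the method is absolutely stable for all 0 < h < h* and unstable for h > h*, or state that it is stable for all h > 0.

On y'=λy, z=hλ:
  k1=λy_n ⇒ h·k1=z·y_n;  k2=λ(1+5/7z)y_n ⇒ h·k2=z(1+5/7z)y_n
  y_{n+1}/y_n = 1 + 3/13z + 10/13z(1+5/7z) = 1 + z + 50/91z²
  ⇒ R(z) = 1 + z + 50/91z².

Solve |R(x)|<1 on ℝ⁻.
x=-0.87: |R|=0.5459
R=1: x+50/91x²=0 ⇒ x=−91/50=-1.8200; min R=1−1/(4·50/91)=0.5450>−1
Confirm numerically:
  x=-1.506: |R|=0.74017 <1
  x=-1.250: |R|=0.60852 <1
  x=-0.993: |R|=0.54879 <1
  x=-2.112: |R|=1.33885 >1
  x=-2.111: |R|=1.33753 >1
  x=-1.959: |R|=1.14962 >1
Interval (-1.8200, 0).

(-1.8200,0); λ=-4 ⇒ h* = (91/50)/4 = 0.4550.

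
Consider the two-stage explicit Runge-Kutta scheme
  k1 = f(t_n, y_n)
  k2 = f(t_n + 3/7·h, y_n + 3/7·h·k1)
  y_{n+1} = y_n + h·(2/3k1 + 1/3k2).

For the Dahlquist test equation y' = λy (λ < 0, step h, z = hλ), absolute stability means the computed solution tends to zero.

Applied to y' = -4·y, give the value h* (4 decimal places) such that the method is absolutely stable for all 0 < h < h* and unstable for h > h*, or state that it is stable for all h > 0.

(-7.0000,0); λ=-4 ⇒ h* = (7)/4 = 1.7500.

Test eqn y'=λy, z=hλ:
  k1=λy_n ⇒ h·k1=z·y_n;  k2=λ(1+3/7z)y_n ⇒ h·k2=z(1+3/7z)y_n
  y_{n+1}/y_n = 1 + 2/3z + 1/3z(1+3/7z) = 1 + z + 1/7z²
  Hence R(z) = 1 + z + 1/7z².

Boundary: |R(x)|=1, x<0.
x=-1.66: |R|=0.2663
R=1: x+1/7x²=0 ⇒ x=−7=-7.0000; min R=1−1/(4·1/7)=-0.7500>−1
Confirm numerically:
  x=-5.628: |R|=0.10309 <1
  x=-5.218: |R|=0.32835 <1
  x=-3.363: |R|=0.74732 <1
  x=-2.836: |R|=0.68701 <1
  x=-7.393: |R|=1.41506 >1
  x=-7.209: |R|=1.21524 >1
  x=-7.132: |R|=1.13449 >1
Stable set (-7.0000, 0).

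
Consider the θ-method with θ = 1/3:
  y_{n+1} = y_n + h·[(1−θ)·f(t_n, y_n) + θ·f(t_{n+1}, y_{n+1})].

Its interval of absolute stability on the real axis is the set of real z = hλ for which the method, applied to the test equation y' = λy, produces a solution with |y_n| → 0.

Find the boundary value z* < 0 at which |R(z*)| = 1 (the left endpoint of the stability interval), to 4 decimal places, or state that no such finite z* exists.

Test eqn y'=λy, z=hλ:
  y_{n+1} = y_n + z·[2/3·y_n + 1/3·y_{n+1}] ⇒ (1 − 1/3z)y_{n+1} = (1 + 2/3z)y_n
  ⇒ R(z) = (1 + 2/3z)/(1 − 1/3z).

Need |R(x)|<1, x<0.
x=-1.04: |R|=0.2277
R=−1: 1+2/3x = −1+1/3x ⇒ -1/3x=2 ⇒ x=2/(-1/3)=-6.0000
Confirm numerically:
  x=-4.674: |R|=0.82721 <1
  x=-4.028: |R|=0.71941 <1
  x=-2.951: |R|=0.48765 <1
  x=-6.577: |R|=1.06025 >1
  x=-6.464: |R|=1.04903 >1
  x=-6.210: |R|=1.02280 >1
So |R|<1 on (-6.0000, 0).

z* = -6.0000.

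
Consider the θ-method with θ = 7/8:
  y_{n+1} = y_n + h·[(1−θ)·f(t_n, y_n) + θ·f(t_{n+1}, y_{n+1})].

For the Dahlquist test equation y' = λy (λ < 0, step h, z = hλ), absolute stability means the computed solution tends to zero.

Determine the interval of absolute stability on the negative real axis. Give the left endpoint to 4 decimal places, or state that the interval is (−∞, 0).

unbounded; (−∞, 0).

With y'=λy (z=hλ):
  y_{n+1} = y_n + z·[1/8·y_n + 7/8·y_{n+1}] ⇒ (1 − 7/8z)y_{n+1} = (1 + 1/8z)y_n
  R(z) = (1 + 1/8z)/(1 − 7/8z).

Boundary: |R(x)|=1, x<0.
x=-0.76: |R|=0.5435
x=-2: |R|=0.2727
x=-10: |R|=0.0256
x=-100: |R|=0.1299
θ=7/8≥1/2 ⇒ |1+1/8x|<|1−7/8x| ∀x<0 ⇒ stable on all of ℝ⁻.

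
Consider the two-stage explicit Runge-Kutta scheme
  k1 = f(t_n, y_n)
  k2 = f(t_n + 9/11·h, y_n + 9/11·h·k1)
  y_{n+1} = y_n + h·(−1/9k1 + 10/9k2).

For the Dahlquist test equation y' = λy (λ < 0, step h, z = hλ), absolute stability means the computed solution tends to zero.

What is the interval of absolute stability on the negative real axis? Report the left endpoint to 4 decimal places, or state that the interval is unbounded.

(-1.1000, 0).

On y'=λy, z=hλ:
  k1=λy_n ⇒ h·k1=z·y_n;  k2=λ(1+9/11z)y_n ⇒ h·k2=z(1+9/11z)y_n
  y_{n+1}/y_n = 1 − 1/9z + 10/9z(1+9/11z) = 1 + z + 10/11z²
  ⇒ R(z) = 1 + z + 10/11z².

Boundary: |R(x)|=1, x<0.
x=-1.1: |R|=1.0000
R=1: x+10/11x²=0 ⇒ x=−11/10=-1.1000; min R=1−1/(4·10/11)=0.7250>−1
Confirm numerically:
  x=-0.971: |R|=0.88613 <1
  x=-0.713: |R|=0.74915 <1
  x=-0.468: |R|=0.73111 <1
  x=-0.463: |R|=0.73188 <1
  x=-1.662: |R|=1.84913 >1
  x=-1.543: |R|=1.62141 >1
  x=-1.293: |R|=1.22686 >1
Stable set (-1.1000, 0).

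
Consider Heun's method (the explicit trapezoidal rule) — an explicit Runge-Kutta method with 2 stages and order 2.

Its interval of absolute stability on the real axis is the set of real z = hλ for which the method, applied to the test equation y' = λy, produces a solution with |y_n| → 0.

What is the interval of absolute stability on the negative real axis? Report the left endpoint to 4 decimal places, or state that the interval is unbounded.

Test eqn y'=λy, z=hλ:
  order 2, 2-stage ⇒ R(z)=1+z+z^2/2
  (e.g. R(-1.58)=0.66820, |R|=0.66820)

Solve |R(x)|<1 on ℝ⁻.
x=-1.58: |R|=0.6682
|R(-1.7)|=0.7450 |R(-1.56)|=0.6568 |R(-0.97)|=0.5005
Bisect:
  x_lo=-2.3140 |R|=1.3633  x_hi=-0.1610 |R|=0.8520
  mid=-1.23750 |R|=0.52820 →hi
  mid=-1.77575 |R|=0.80089 →hi
  mid=-2.04487 |R|=1.04588 →lo
  mid=-1.91031 |R|=0.91433 →hi
  mid=-1.97759 |R|=0.97784 →hi
  mid=-2.01123 |R|=1.01130 →lo
  mid=-1.99441 |R|=0.99443 →hi
  mid=-2.00282 |R|=1.00283 →lo
  ...
  [-2.00006,-1.99993] ⇒ x*=-2.0000
Stable set (-2.0000, 0).

(-2.0000, 0).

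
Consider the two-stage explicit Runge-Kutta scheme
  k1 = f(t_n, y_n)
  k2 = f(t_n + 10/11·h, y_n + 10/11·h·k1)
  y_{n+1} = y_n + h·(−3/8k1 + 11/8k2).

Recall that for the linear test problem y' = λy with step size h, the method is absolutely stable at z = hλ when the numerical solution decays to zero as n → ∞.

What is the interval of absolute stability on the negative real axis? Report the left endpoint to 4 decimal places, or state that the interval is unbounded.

(-0.8000, 0).

Set f=λy, z=hλ:
  k1=λy_n ⇒ h·k1=z·y_n;  k2=λ(1+10/11z)y_n ⇒ h·k2=z(1+10/11z)y_n
  y_{n+1}/y_n = 1 − 3/8z + 11/8z(1+10/11z) = 1 + z + 5/4z²
  R(z) = 1 + z + 5/4z².

Need |R(x)|<1, x<0.
x=-1.56: |R|=2.4820
R=1: x+5/4x²=0 ⇒ x=−4/5=-0.8000; min R=1−1/(4·5/4)=0.8000>−1
Confirm numerically:
  x=-0.699: |R|=0.91175 <1
  x=-0.528: |R|=0.82048 <1
  x=-0.381: |R|=0.80045 <1
  x=-1.361: |R|=1.95440 >1
  x=-1.234: |R|=1.66945 >1
  x=-1.203: |R|=1.60601 >1
So |R|<1 on (-0.8000, 0).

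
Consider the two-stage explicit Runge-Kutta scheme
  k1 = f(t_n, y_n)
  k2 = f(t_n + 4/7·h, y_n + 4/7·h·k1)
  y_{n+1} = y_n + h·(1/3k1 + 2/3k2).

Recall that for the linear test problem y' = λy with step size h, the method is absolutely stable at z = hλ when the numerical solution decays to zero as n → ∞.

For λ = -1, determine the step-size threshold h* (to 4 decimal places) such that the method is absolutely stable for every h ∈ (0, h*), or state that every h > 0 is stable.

Test eqn y'=λy, z=hλ:
  k1=λy_n ⇒ h·k1=z·y_n;  k2=λ(1+4/7z)y_n ⇒ h·k2=z(1+4/7z)y_n
  y_{n+1}/y_n = 1 + 1/3z + 2/3z(1+4/7z) = 1 + z + 8/21z²
  so R(z) = 1 + z + 8/21z².

Boundary: |R(x)|=1, x<0.
x=-1.18: |R|=0.3504
R=1: x+8/21x²=0 ⇒ x=−21/8=-2.6250; min R=1−1/(4·8/21)=0.3438>−1
Confirm numerically:
  x=-2.303: |R|=0.71750 <1
  x=-1.678: |R|=0.39464 <1
  x=-1.640: |R|=0.38461 <1
  x=-2.889: |R|=1.29055 >1
  x=-2.732: |R|=1.11136 >1
  x=-2.717: |R|=1.09522 >1
Stable set (-2.6250, 0).

(-2.6250,0); λ=-1 ⇒ h* = (21/8)/1 = 2.6250.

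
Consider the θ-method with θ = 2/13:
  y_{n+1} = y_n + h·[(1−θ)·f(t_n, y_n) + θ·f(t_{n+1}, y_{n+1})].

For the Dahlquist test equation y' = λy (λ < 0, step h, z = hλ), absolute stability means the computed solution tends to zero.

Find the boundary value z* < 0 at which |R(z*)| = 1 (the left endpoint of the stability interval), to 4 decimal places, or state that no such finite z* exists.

z* = -2.8889.

On y'=λy, z=hλ:
  y_{n+1} = y_n + z·[11/13·y_n + 2/13·y_{n+1}] ⇒ (1 − 2/13z)y_{n+1} = (1 + 11/13z)y_n
  Hence R(z) = (1 + 11/13z)/(1 − 2/13z).

Find x<0 with |R(x)|<1.
x=-1.34: |R|=0.1110
R=−1: 1+11/13x = −1+2/13x ⇒ -9/13x=2 ⇒ x=2/(-9/13)=-2.8889
Confirm numerically:
  x=-2.626: |R|=0.87037 <1
  x=-2.582: |R|=0.84794 <1
  x=-2.136: |R|=0.60769 <1
  x=-1.275: |R|=0.06592 <1
  x=-3.108: |R|=1.10262 >1
  x=-2.939: |R|=1.02389 >1
  x=-2.917: |R|=1.01343 >1
Stable set (-2.8889, 0).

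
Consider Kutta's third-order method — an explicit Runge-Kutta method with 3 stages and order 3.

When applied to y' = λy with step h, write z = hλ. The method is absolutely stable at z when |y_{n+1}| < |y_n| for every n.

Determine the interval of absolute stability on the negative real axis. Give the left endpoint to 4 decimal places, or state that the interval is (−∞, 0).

On y'=λy, z=hλ:
  order 3, 3-stage ⇒ R(z)=1+z+z^2/2+z^3/6
  (e.g. R(-0.47)=0.62315, |R|=0.62315)

Find x<0 with |R(x)|<1.
x=-0.47: |R|=0.6231
|R(-1.64)|=0.0304 |R(-1.6)|=0.0027 |R(-1.51)|=0.0562
Bisect:
  x_lo=-3.0640 |R|=2.1641  x_hi=-0.2308 |R|=0.7938
  mid=-1.64740 |R|=0.03559 →hi
  mid=-2.35570 |R|=0.75979 →hi
  mid=-2.70985 |R|=1.35474 →lo
  mid=-2.53277 |R|=1.03324 →lo
  mid=-2.44424 |R|=0.89085 →hi
  mid=-2.48851 |R|=0.96059 →hi
  mid=-2.51064 |R|=0.99654 →hi
  ...
  [-2.51289,-2.51272] ⇒ x*=-2.5127
Interval (-2.5127, 0).

z∈(-2.5127,0).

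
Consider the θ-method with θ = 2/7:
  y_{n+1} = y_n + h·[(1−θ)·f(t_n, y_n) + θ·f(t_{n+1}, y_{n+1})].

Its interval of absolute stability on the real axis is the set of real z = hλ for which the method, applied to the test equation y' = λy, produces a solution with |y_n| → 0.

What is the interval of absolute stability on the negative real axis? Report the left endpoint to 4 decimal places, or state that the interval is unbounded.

(-4.6667, 0).

On y'=λy, z=hλ:
  y_{n+1} = y_n + z·[5/7·y_n + 2/7·y_{n+1}] ⇒ (1 − 2/7z)y_{n+1} = (1 + 5/7z)y_n
  ⇒ R(z) = (1 + 5/7z)/(1 − 2/7z).

Solve |R(x)|<1 on ℝ⁻.
x=-1.08: |R|=0.1747
R=−1: 1+5/7x = −1+2/7x ⇒ -3/7x=2 ⇒ x=2/(-3/7)=-4.6667
Confirm numerically:
  x=-3.801: |R|=0.82215 <1
  x=-3.597: |R|=0.77392 <1
  x=-3.109: |R|=0.64647 <1
  x=-2.532: |R|=0.46916 <1
  x=-5.009: |R|=1.06035 >1
  x=-4.717: |R|=1.00919 >1
Interval (-4.6667, 0).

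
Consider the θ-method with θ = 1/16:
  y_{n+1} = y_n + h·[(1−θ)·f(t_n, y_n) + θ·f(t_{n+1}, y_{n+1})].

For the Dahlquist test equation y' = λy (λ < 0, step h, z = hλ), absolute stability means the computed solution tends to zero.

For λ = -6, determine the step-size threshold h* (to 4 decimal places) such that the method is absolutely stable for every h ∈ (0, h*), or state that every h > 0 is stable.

(-2.2857,0); λ=-6 ⇒ h* = (16/7)/6 = 0.3810.

On y'=λy, z=hλ:
  y_{n+1} = y_n + z·[15/16·y_n + 1/16·y_{n+1}] ⇒ (1 − 1/16z)y_{n+1} = (1 + 15/16z)y_n
  Hence R(z) = (1 + 15/16z)/(1 − 1/16z).

Find x<0 with |R(x)|<1.
x=-0.62: |R|=0.4031
R=−1: 1+15/16x = −1+1/16x ⇒ -7/8x=2 ⇒ x=2/(-7/8)=-2.2857
Confirm numerically:
  x=-2.064: |R|=0.82817 <1
  x=-1.804: |R|=0.62121 <1
  x=-1.147: |R|=0.07027 <1
  x=-2.847: |R|=1.41694 >1
  x=-2.386: |R|=1.07636 >1
  x=-2.333: |R|=1.03611 >1
So |R|<1 on (-2.2857, 0).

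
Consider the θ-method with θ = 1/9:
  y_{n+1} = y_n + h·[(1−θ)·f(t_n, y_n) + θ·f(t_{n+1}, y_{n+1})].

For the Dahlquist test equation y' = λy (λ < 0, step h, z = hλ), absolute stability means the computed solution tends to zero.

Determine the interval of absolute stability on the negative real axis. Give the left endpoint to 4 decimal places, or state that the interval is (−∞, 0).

(-2.5714, 0).

On y'=λy, z=hλ:
  y_{n+1} = y_n + z·[8/9·y_n + 1/9·y_{n+1}] ⇒ (1 − 1/9z)y_{n+1} = (1 + 8/9z)y_n
  R(z) = (1 + 8/9z)/(1 − 1/9z).

Solve |R(x)|<1 on ℝ⁻.
x=-0.32: |R|=0.6910
R=−1: 1+8/9x = −1+1/9x ⇒ -7/9x=2 ⇒ x=2/(-7/9)=-2.5714
Confirm numerically:
  x=-2.199: |R|=0.76721 <1
  x=-1.936: |R|=0.59327 <1
  x=-1.651: |R|=0.39508 <1
  x=-2.919: |R|=1.20413 >1
  x=-2.811: |R|=1.14199 >1
  x=-2.712: |R|=1.08402 >1
So |R|<1 on (-2.5714, 0).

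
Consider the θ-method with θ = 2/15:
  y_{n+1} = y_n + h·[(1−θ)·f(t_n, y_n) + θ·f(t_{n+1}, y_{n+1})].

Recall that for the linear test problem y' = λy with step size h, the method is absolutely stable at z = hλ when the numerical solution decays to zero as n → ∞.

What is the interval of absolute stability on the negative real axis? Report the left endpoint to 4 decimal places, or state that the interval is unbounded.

z∈(-2.7273,0).

Test eqn y'=λy, z=hλ:
  y_{n+1} = y_n + z·[13/15·y_n + 2/15·y_{n+1}] ⇒ (1 − 2/15z)y_{n+1} = (1 + 13/15z)y_n
  Hence R(z) = (1 + 13/15z)/(1 − 2/15z).

Boundary: |R(x)|=1, x<0.
x=-0.69: |R|=0.3681
R=−1: 1+13/15x = −1+2/15x ⇒ -11/15x=2 ⇒ x=2/(-11/15)=-2.7273
Confirm numerically:
  x=-2.237: |R|=0.72307 <1
  x=-2.186: |R|=0.69265 <1
  x=-1.788: |R|=0.44380 <1
  x=-1.448: |R|=0.21368 <1
  x=-3.125: |R|=1.20588 >1
  x=-2.780: |R|=1.02821 >1
Stable set (-2.7273, 0).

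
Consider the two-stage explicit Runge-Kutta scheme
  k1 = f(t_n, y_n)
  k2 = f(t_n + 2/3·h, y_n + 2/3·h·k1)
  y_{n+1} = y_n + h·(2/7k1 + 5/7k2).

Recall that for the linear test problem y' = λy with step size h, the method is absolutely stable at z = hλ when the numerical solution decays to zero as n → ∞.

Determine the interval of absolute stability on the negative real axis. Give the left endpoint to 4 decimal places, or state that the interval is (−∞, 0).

Set f=λy, z=hλ:
  k1=λy_n ⇒ h·k1=z·y_n;  k2=λ(1+2/3z)y_n ⇒ h·k2=z(1+2/3z)y_n
  y_{n+1}/y_n = 1 + 2/7z + 5/7z(1+2/3z) = 1 + z + 10/21z²
  so R(z) = 1 + z + 10/21z².

Solve |R(x)|<1 on ℝ⁻.
x=-1.46: |R|=0.5550
R=1: x+10/21x²=0 ⇒ x=−21/10=-2.1000; min R=1−1/(4·10/21)=0.4750>−1
Confirm numerically:
  x=-2.005: |R|=0.90930 <1
  x=-1.751: |R|=0.70900 <1
  x=-1.279: |R|=0.49997 <1
  x=-0.912: |R|=0.48407 <1
  x=-2.512: |R|=1.49283 >1
  x=-2.448: |R|=1.40567 >1
Interval (-2.1000, 0).

z∈(-2.1000,0).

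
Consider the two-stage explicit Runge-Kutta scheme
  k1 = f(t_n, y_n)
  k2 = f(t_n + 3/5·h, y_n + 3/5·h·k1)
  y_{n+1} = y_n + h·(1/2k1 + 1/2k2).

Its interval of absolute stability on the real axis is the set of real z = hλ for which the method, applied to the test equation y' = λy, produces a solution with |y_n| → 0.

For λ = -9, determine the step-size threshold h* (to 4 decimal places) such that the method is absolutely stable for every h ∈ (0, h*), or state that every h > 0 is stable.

(-3.3333,0); λ=-9 ⇒ h* = (10/3)/9 = 0.3704.

Test eqn y'=λy, z=hλ:
  k1=λy_n ⇒ h·k1=z·y_n;  k2=λ(1+3/5z)y_n ⇒ h·k2=z(1+3/5z)y_n
  y_{n+1}/y_n = 1 + 1/2z + 1/2z(1+3/5z) = 1 + z + 3/10z²
  ⇒ R(z) = 1 + z + 3/10z².

Find x<0 with |R(x)|<1.
x=-0.59: |R|=0.5144
R=1: x+3/10x²=0 ⇒ x=−10/3=-3.3333; min R=1−1/(4·3/10)=0.1667>−1
Confirm numerically:
  x=-3.041: |R|=0.73330 <1
  x=-2.719: |R|=0.49889 <1
  x=-2.302: |R|=0.28776 <1
  x=-1.965: |R|=0.19337 <1
  x=-3.709: |R|=1.41800 >1
  x=-3.450: |R|=1.12075 >1
  x=-3.371: |R|=1.03809 >1
So |R|<1 on (-3.3333, 0).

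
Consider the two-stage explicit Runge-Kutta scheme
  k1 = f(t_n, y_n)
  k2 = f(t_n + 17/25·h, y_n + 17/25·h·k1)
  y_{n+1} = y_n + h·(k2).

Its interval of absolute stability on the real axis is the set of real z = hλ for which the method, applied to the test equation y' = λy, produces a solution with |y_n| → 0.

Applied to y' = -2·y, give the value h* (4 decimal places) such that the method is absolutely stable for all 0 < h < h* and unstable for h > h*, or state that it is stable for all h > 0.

(-1.4706,0); λ=-2 ⇒ h* = (25/17)/2 = 0.7353.

With y'=λy (z=hλ):
  k1=λy_n ⇒ h·k1=z·y_n;  k2=λ(1+17/25z)y_n ⇒ h·k2=z(1+17/25z)y_n
  y_{n+1}/y_n = 1 + z(1+17/25z) = 1 + z + 17/25z²
  Hence R(z) = 1 + z + 17/25z².

Find x<0 with |R(x)|<1.
x=-0.91: |R|=0.6531
R=1: x+17/25x²=0 ⇒ x=−25/17=-1.4706; min R=1−1/(4·17/25)=0.6324>−1
Confirm numerically:
  x=-1.225: |R|=0.79543 <1
  x=-0.905: |R|=0.65194 <1
  x=-0.697: |R|=0.63335 <1
  x=-2.062: |R|=1.82925 >1
  x=-2.027: |R|=1.76694 >1
  x=-1.725: |R|=1.29843 >1
So |R|<1 on (-1.4706, 0).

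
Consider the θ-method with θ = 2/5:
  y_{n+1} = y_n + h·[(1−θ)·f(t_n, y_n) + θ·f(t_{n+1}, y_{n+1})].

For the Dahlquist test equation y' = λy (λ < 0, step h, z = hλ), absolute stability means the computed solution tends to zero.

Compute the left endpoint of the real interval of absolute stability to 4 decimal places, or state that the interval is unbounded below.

With y'=λy (z=hλ):
  y_{n+1} = y_n + z·[3/5·y_n + 2/5·y_{n+1}] ⇒ (1 − 2/5z)y_{n+1} = (1 + 3/5z)y_n
  so R(z) = (1 + 3/5z)/(1 − 2/5z).

Need |R(x)|<1, x<0.
x=-0.51: |R|=0.5764
R=−1: 1+3/5x = −1+2/5x ⇒ -1/5x=2 ⇒ x=2/(-1/5)=-10.0000
Confirm numerically:
  x=-9.478: |R|=0.97821 <1
  x=-6.174: |R|=0.77946 <1
  x=-6.027: |R|=0.76703 <1
  x=-10.495: |R|=1.01905 >1
  x=-10.407: |R|=1.01577 >1
  x=-10.053: |R|=1.00211 >1
Stable set (-10.0000, 0).

z* = -10.0000.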